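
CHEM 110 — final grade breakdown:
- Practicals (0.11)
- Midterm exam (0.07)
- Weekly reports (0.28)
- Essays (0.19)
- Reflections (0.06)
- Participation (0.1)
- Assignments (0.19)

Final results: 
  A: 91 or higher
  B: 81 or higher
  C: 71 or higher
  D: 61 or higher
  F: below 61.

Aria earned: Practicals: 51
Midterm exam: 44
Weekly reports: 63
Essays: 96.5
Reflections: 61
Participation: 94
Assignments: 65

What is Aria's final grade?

Weighted total:
  Practicals 51 × 0.11 = 5.61
  Midterm exam 44 × 0.07 = 3.08
  Weekly reports 63 × 0.28 = 17.64
  Essays 96.5 × 0.19 = 18.335
  Reflections 61 × 0.06 = 3.66
  Participation 94 × 0.1 = 9.4
  Assignments 65 × 0.19 = 12.35
Sum = 70.075
70.075 is ≥ 61 and < 71 → D

D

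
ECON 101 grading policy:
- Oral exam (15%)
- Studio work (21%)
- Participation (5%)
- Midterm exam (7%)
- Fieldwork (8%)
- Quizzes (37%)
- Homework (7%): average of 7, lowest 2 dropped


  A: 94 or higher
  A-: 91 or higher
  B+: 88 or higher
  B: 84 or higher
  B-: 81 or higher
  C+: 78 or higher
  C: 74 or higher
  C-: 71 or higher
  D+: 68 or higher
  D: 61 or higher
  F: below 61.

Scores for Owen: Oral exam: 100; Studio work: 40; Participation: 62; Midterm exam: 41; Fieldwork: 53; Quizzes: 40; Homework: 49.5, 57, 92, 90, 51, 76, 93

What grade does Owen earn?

Homework: drop 49.5, 51 → average of remaining 5 = 408/5 = 81.6
Weighted total:
  Oral exam 100 × 0.15 = 15
  Studio work 40 × 0.21 = 8.4
  Participation 62 × 0.05 = 3.1
  Midterm exam 41 × 0.07 = 2.87
  Fieldwork 53 × 0.08 = 4.24
  Quizzes 40 × 0.37 = 14.8
  Homework 81.6 × 0.07 = 5.712
Sum = 54.122
54.122 < 61 → F

F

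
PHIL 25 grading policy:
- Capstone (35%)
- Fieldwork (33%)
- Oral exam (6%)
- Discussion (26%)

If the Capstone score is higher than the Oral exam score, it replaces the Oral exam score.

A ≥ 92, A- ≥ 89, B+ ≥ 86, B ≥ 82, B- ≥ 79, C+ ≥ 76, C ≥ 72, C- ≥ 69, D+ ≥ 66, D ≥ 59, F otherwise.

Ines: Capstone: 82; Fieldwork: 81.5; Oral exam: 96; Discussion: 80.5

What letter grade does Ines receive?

B

Capstone (82) ≤ Oral exam (96), so Oral exam stays at 96.
Weighted total:
  Capstone 82 × 0.35 = 28.7
  Fieldwork 81.5 × 0.33 = 26.895
  Oral exam 96 × 0.06 = 5.76
  Discussion 80.5 × 0.26 = 20.93
Sum = 82.285
82.285 is ≥ 82 and < 86 → B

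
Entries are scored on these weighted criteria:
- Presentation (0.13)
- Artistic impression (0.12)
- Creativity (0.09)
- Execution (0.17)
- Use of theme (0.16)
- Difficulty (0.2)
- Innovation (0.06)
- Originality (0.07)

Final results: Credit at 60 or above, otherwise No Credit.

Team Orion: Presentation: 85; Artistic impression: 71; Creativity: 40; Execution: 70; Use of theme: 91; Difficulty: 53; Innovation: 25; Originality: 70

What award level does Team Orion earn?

Credit

Weighted total:
  Presentation 85 × 0.13 = 11.05
  Artistic impression 71 × 0.12 = 8.52
  Creativity 40 × 0.09 = 3.6
  Execution 70 × 0.17 = 11.9
  Use of theme 91 × 0.16 = 14.56
  Difficulty 53 × 0.2 = 10.6
  Innovation 25 × 0.06 = 1.5
  Originality 70 × 0.07 = 4.9
Sum = 66.63
66.63 ≥ 60 → Credit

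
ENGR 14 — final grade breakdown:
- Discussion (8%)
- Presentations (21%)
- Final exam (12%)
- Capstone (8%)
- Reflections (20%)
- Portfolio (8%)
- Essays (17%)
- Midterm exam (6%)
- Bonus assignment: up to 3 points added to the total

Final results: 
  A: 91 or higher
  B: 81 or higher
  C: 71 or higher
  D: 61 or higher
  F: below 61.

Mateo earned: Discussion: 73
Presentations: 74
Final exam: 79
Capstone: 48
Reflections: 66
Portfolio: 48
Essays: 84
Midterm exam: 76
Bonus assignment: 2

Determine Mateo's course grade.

Weighted total:
  Discussion 73 × 0.08 = 5.84
  Presentations 74 × 0.21 = 15.54
  Final exam 79 × 0.12 = 9.48
  Capstone 48 × 0.08 = 3.84
  Reflections 66 × 0.2 = 13.2
  Portfolio 48 × 0.08 = 3.84
  Essays 84 × 0.17 = 14.28
  Midterm exam 76 × 0.06 = 4.56
Sum = 70.58
Bonus assignment: 70.58 + 2 = 72.58
72.58 is ≥ 71 and < 81 → C

C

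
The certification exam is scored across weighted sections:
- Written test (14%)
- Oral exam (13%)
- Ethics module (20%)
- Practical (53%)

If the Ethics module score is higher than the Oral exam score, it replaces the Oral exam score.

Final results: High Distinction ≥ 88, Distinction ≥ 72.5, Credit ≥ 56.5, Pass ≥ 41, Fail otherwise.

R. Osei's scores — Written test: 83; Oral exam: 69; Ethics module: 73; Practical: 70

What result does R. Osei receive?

Distinction

Ethics module (73) > Oral exam (69), so Oral exam counts as 73.
Weighted total:
  Written test 83 × 0.14 = 11.62
  Oral exam 73 × 0.13 = 9.49
  Ethics module 73 × 0.2 = 14.6
  Practical 70 × 0.53 = 37.1
Sum = 72.81
72.81 is ≥ 72.5 and < 88 → Distinction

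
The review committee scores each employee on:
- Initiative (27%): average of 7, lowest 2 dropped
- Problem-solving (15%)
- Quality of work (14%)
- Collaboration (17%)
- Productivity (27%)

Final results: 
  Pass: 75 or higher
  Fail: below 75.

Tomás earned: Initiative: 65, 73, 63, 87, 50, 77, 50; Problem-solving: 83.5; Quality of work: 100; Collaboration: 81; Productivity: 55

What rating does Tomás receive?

Fail

Initiative: drop 50, 50 → average of remaining 5 = 365/5 = 73
Weighted total:
  Initiative 73 × 0.27 = 19.71
  Problem-solving 83.5 × 0.15 = 12.525
  Quality of work 100 × 0.14 = 14
  Collaboration 81 × 0.17 = 13.77
  Productivity 55 × 0.27 = 14.85
Sum = 74.855
74.855 < 75 → Fail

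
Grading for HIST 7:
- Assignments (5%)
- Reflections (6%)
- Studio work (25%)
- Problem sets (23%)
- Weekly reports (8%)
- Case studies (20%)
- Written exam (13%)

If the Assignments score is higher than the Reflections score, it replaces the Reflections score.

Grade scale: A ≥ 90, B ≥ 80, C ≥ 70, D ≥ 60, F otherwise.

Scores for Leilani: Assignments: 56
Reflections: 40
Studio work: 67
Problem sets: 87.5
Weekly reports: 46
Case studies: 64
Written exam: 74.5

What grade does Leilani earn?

D

Assignments (56) > Reflections (40), so Reflections counts as 56.
Weighted total:
  Assignments 56 × 0.05 = 2.8
  Reflections 56 × 0.06 = 3.36
  Studio work 67 × 0.25 = 16.75
  Problem sets 87.5 × 0.23 = 20.125
  Weekly reports 46 × 0.08 = 3.68
  Case studies 64 × 0.2 = 12.8
  Written exam 74.5 × 0.13 = 9.685
Sum = 69.2
69.2 is ≥ 60 and < 70 → D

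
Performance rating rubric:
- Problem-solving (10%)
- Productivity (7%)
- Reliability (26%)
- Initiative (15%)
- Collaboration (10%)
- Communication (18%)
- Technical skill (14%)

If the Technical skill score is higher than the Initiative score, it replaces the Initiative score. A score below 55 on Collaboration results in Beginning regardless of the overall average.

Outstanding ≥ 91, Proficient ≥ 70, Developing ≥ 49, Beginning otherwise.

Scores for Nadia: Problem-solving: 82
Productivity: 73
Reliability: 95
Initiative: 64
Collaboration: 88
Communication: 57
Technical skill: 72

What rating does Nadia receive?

Proficient

Technical skill (72) > Initiative (64), so Initiative counts as 72.
Collaboration score 88 ≥ 55: minimum met.
Weighted total:
  Problem-solving 82 × 0.1 = 8.2
  Productivity 73 × 0.07 = 5.11
  Reliability 95 × 0.26 = 24.7
  Initiative 72 × 0.15 = 10.8
  Collaboration 88 × 0.1 = 8.8
  Communication 57 × 0.18 = 10.26
  Technical skill 72 × 0.14 = 10.08
Sum = 77.95
77.95 is ≥ 70 and < 91 → Proficient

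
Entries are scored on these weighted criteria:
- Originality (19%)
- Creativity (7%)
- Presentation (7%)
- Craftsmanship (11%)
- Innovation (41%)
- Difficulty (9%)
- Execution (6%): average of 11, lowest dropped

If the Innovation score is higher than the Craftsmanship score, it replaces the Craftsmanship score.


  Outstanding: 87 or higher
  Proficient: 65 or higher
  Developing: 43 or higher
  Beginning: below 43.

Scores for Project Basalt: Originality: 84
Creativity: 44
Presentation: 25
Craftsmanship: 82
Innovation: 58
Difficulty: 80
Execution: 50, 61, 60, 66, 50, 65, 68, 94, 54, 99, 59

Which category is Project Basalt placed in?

Developing

Execution: drop 50 → average of remaining 10 = 676/10 = 67.6
Innovation (58) ≤ Craftsmanship (82), so Craftsmanship stays at 82.
Weighted total:
  Originality 84 × 0.19 = 15.96
  Creativity 44 × 0.07 = 3.08
  Presentation 25 × 0.07 = 1.75
  Craftsmanship 82 × 0.11 = 9.02
  Innovation 58 × 0.41 = 23.78
  Difficulty 80 × 0.09 = 7.2
  Execution 67.6 × 0.06 = 4.056
Sum = 64.846
64.846 is ≥ 43 and < 65 → Developing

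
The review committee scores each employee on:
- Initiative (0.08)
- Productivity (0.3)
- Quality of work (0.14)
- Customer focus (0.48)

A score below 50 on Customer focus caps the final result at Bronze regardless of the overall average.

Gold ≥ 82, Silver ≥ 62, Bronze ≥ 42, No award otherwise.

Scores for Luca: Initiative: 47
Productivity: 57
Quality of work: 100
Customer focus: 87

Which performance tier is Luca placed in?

Silver

Customer focus score 87 ≥ 50: minimum met.
Weighted total:
  Initiative 47 × 0.08 = 3.76
  Productivity 57 × 0.3 = 17.1
  Quality of work 100 × 0.14 = 14
  Customer focus 87 × 0.48 = 41.76
Sum = 76.62
76.62 is ≥ 62 and < 82 → Silver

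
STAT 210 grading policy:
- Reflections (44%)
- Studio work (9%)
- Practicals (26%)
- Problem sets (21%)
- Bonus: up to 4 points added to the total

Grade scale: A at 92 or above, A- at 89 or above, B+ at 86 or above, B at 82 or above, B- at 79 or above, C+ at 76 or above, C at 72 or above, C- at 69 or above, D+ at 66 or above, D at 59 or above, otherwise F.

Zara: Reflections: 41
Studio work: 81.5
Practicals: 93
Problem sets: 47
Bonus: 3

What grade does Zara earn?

D

Weighted total:
  Reflections 41 × 0.44 = 18.04
  Studio work 81.5 × 0.09 = 7.335
  Practicals 93 × 0.26 = 24.18
  Problem sets 47 × 0.21 = 9.87
Sum = 59.425
Bonus: 59.425 + 3 = 62.425
62.425 is ≥ 59 and < 66 → D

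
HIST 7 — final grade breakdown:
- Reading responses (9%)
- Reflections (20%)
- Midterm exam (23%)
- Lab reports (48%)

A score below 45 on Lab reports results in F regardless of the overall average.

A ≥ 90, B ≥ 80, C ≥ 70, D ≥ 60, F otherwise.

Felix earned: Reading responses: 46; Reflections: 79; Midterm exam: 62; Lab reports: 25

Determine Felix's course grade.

Lab reports score 25 < 45: minimum not met.
Weighted total:
  Reading responses 46 × 0.09 = 4.14
  Reflections 79 × 0.2 = 15.8
  Midterm exam 62 × 0.23 = 14.26
  Lab reports 25 × 0.48 = 12
Sum = 46.2
Because the Lab reports minimum was not met, the result is F.

F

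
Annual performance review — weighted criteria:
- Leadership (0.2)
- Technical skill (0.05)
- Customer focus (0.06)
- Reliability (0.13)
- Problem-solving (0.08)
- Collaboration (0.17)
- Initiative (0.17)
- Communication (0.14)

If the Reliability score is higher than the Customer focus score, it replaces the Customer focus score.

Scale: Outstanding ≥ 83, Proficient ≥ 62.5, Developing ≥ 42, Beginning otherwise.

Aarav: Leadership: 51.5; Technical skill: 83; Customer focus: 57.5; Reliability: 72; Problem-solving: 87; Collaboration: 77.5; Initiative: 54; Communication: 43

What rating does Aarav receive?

Proficient

Reliability (72) > Customer focus (57.5), so Customer focus counts as 72.
Weighted total:
  Leadership 51.5 × 0.2 = 10.3
  Technical skill 83 × 0.05 = 4.15
  Customer focus 72 × 0.06 = 4.32
  Reliability 72 × 0.13 = 9.36
  Problem-solving 87 × 0.08 = 6.96
  Collaboration 77.5 × 0.17 = 13.175
  Initiative 54 × 0.17 = 9.18
  Communication 43 × 0.14 = 6.02
Sum = 63.465
63.465 is ≥ 62.5 and < 83 → Proficient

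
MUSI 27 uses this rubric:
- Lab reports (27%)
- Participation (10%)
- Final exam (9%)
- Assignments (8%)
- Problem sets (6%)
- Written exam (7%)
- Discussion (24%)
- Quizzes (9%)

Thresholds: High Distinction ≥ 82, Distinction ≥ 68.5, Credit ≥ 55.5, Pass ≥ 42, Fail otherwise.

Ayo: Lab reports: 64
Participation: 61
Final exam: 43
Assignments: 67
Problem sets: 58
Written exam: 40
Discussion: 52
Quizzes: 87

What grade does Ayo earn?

Credit

Weighted total:
  Lab reports 64 × 0.27 = 17.28
  Participation 61 × 0.1 = 6.1
  Final exam 43 × 0.09 = 3.87
  Assignments 67 × 0.08 = 5.36
  Problem sets 58 × 0.06 = 3.48
  Written exam 40 × 0.07 = 2.8
  Discussion 52 × 0.24 = 12.48
  Quizzes 87 × 0.09 = 7.83
Sum = 59.2
59.2 is ≥ 55.5 and < 68.5 → Credit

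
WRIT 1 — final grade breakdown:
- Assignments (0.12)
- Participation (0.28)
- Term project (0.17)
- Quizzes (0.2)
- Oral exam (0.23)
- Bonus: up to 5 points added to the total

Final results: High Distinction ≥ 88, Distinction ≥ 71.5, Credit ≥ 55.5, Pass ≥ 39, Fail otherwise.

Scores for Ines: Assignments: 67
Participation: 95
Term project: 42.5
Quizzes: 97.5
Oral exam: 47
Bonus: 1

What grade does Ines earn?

Distinction

Weighted total:
  Assignments 67 × 0.12 = 8.04
  Participation 95 × 0.28 = 26.6
  Term project 42.5 × 0.17 = 7.225
  Quizzes 97.5 × 0.2 = 19.5
  Oral exam 47 × 0.23 = 10.81
Sum = 72.175
Bonus: 72.175 + 1 = 73.175
73.175 is ≥ 71.5 and < 88 → Distinction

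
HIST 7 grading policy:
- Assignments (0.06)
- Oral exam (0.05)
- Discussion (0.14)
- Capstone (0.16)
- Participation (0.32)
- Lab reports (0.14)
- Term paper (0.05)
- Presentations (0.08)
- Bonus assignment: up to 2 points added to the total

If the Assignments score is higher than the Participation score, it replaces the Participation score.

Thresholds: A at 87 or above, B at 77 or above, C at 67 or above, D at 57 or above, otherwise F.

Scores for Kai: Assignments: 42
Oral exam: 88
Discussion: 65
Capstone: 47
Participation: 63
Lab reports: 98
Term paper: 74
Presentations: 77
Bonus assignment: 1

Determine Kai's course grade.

Assignments (42) ≤ Participation (63), so Participation stays at 63.
Weighted total:
  Assignments 42 × 0.06 = 2.52
  Oral exam 88 × 0.05 = 4.4
  Discussion 65 × 0.14 = 9.1
  Capstone 47 × 0.16 = 7.52
  Participation 63 × 0.32 = 20.16
  Lab reports 98 × 0.14 = 13.72
  Term paper 74 × 0.05 = 3.7
  Presentations 77 × 0.08 = 6.16
Sum = 67.28
Bonus assignment: 67.28 + 1 = 68.28
68.28 is ≥ 67 and < 77 → C

C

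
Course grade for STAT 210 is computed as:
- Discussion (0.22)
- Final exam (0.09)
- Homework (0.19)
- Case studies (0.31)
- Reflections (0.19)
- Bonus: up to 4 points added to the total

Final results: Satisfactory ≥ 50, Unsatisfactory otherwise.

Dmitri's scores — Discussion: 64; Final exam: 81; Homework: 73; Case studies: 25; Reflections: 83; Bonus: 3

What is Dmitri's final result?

Weighted total:
  Discussion 64 × 0.22 = 14.08
  Final exam 81 × 0.09 = 7.29
  Homework 73 × 0.19 = 13.87
  Case studies 25 × 0.31 = 7.75
  Reflections 83 × 0.19 = 15.77
Sum = 58.76
Bonus: 58.76 + 3 = 61.76
61.76 ≥ 50 → Satisfactory

Satisfactory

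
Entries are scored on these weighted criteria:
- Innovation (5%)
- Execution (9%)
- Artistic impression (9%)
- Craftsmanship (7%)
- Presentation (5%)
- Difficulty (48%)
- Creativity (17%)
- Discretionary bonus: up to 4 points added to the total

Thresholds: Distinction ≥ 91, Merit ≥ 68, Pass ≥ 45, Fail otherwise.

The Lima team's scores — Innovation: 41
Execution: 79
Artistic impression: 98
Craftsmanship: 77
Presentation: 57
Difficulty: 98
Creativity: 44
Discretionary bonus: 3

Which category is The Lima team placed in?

Weighted total:
  Innovation 41 × 0.05 = 2.05
  Execution 79 × 0.09 = 7.11
  Artistic impression 98 × 0.09 = 8.82
  Craftsmanship 77 × 0.07 = 5.39
  Presentation 57 × 0.05 = 2.85
  Difficulty 98 × 0.48 = 47.04
  Creativity 44 × 0.17 = 7.48
Sum = 80.74
Discretionary bonus: 80.74 + 3 = 83.74
83.74 is ≥ 68 and < 91 → Merit

Merit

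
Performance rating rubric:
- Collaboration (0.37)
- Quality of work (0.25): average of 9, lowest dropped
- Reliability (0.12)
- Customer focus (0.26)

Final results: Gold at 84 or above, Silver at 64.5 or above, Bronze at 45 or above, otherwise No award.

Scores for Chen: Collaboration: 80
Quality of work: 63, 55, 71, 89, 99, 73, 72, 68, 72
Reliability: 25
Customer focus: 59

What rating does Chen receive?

Quality of work: drop 55 → average of remaining 8 = 607/8 = 75.875
Weighted total:
  Collaboration 80 × 0.37 = 29.6
  Quality of work 75.875 × 0.25 = 18.96875
  Reliability 25 × 0.12 = 3
  Customer focus 59 × 0.26 = 15.34
Sum = 66.90875
66.90875 is ≥ 64.5 and < 84 → Silver

Silver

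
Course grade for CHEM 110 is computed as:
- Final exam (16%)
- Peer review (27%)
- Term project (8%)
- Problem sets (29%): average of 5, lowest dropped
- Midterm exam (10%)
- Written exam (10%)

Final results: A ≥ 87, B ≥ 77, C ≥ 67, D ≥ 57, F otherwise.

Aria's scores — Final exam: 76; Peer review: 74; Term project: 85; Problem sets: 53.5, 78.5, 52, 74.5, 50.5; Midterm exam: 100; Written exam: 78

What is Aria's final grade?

Problem sets: drop 50.5 → average of remaining 4 = 258.5/4 = 64.625
Weighted total:
  Final exam 76 × 0.16 = 12.16
  Peer review 74 × 0.27 = 19.98
  Term project 85 × 0.08 = 6.8
  Problem sets 64.625 × 0.29 = 18.74125
  Midterm exam 100 × 0.1 = 10
  Written exam 78 × 0.1 = 7.8
Sum = 75.48125
75.48125 is ≥ 67 and < 77 → C

C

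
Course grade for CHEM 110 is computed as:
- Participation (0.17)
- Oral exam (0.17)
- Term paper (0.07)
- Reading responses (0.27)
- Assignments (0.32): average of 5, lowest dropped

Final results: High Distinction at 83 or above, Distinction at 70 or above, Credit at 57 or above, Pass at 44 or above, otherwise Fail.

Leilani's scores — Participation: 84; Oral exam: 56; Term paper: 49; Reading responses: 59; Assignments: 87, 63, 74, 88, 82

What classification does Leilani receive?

Assignments: drop 63 → average of remaining 4 = 331/4 = 82.75
Weighted total:
  Participation 84 × 0.17 = 14.28
  Oral exam 56 × 0.17 = 9.52
  Term paper 49 × 0.07 = 3.43
  Reading responses 59 × 0.27 = 15.93
  Assignments 82.75 × 0.32 = 26.48
Sum = 69.64
69.64 is ≥ 57 and < 70 → Credit

Credit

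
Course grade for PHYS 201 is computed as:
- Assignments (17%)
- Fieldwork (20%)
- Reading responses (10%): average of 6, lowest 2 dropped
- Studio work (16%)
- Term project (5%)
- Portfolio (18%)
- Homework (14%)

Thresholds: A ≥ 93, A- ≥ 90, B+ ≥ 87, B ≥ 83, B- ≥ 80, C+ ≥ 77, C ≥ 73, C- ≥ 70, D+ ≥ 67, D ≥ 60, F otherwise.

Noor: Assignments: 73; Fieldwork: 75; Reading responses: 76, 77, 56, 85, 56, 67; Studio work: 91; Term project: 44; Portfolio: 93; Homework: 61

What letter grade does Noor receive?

C+

Reading responses: drop 56, 56 → average of remaining 4 = 305/4 = 76.25
Weighted total:
  Assignments 73 × 0.17 = 12.41
  Fieldwork 75 × 0.2 = 15
  Reading responses 76.25 × 0.1 = 7.625
  Studio work 91 × 0.16 = 14.56
  Term project 44 × 0.05 = 2.2
  Portfolio 93 × 0.18 = 16.74
  Homework 61 × 0.14 = 8.54
Sum = 77.075
77.075 is ≥ 77 and < 80 → C+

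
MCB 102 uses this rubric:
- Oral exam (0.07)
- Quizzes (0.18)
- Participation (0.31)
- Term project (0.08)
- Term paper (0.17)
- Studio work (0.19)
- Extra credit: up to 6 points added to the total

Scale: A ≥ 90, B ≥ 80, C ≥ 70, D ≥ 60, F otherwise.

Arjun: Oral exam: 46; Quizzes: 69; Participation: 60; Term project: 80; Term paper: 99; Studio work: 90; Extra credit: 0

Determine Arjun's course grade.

Weighted total:
  Oral exam 46 × 0.07 = 3.22
  Quizzes 69 × 0.18 = 12.42
  Participation 60 × 0.31 = 18.6
  Term project 80 × 0.08 = 6.4
  Term paper 99 × 0.17 = 16.83
  Studio work 90 × 0.19 = 17.1
Sum = 74.57
Extra credit: 74.57 + 0 = 74.57
74.57 is ≥ 70 and < 80 → C

C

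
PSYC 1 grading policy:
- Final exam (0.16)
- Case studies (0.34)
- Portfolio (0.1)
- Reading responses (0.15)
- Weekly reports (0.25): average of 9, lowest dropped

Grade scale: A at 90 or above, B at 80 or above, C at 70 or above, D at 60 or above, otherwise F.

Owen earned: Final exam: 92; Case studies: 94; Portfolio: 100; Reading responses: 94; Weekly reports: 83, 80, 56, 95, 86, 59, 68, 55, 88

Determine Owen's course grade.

Weekly reports: drop 55 → average of remaining 8 = 615/8 = 76.875
Weighted total:
  Final exam 92 × 0.16 = 14.72
  Case studies 94 × 0.34 = 31.96
  Portfolio 100 × 0.1 = 10
  Reading responses 94 × 0.15 = 14.1
  Weekly reports 76.875 × 0.25 = 19.21875
Sum = 89.99875
89.99875 is ≥ 80 and < 90 → B

B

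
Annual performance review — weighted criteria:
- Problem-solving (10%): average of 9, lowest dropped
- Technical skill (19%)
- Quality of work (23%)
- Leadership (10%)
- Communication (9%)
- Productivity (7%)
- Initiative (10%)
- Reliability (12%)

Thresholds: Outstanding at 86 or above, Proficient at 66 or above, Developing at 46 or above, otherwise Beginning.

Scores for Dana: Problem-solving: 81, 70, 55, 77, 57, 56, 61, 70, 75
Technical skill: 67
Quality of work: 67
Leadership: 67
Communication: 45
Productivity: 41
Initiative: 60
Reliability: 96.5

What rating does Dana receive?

Proficient

Problem-solving: drop 55 → average of remaining 8 = 547/8 = 68.375
Weighted total:
  Problem-solving 68.375 × 0.1 = 6.8375
  Technical skill 67 × 0.19 = 12.73
  Quality of work 67 × 0.23 = 15.41
  Leadership 67 × 0.1 = 6.7
  Communication 45 × 0.09 = 4.05
  Productivity 41 × 0.07 = 2.87
  Initiative 60 × 0.1 = 6
  Reliability 96.5 × 0.12 = 11.58
Sum = 66.1775
66.1775 is ≥ 66 and < 86 → Proficient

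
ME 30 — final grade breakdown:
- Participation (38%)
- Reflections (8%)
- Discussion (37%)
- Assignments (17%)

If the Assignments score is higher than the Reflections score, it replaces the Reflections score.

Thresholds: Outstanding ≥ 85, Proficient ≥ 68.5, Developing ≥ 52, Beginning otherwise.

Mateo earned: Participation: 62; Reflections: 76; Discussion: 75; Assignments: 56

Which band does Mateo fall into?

Developing

Assignments (56) ≤ Reflections (76), so Reflections stays at 76.
Weighted total:
  Participation 62 × 0.38 = 23.56
  Reflections 76 × 0.08 = 6.08
  Discussion 75 × 0.37 = 27.75
  Assignments 56 × 0.17 = 9.52
Sum = 66.91
66.91 is ≥ 52 and < 68.5 → Developing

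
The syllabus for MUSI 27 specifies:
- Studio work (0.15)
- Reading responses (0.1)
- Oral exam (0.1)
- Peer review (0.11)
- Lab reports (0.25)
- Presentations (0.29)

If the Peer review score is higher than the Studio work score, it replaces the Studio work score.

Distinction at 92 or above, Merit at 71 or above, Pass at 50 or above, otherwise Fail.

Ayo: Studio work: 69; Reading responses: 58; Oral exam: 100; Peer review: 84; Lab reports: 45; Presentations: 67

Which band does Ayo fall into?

Peer review (84) > Studio work (69), so Studio work counts as 84.
Weighted total:
  Studio work 84 × 0.15 = 12.6
  Reading responses 58 × 0.1 = 5.8
  Oral exam 100 × 0.1 = 10
  Peer review 84 × 0.11 = 9.24
  Lab reports 45 × 0.25 = 11.25
  Presentations 67 × 0.29 = 19.43
Sum = 68.32
68.32 is ≥ 50 and < 71 → Pass

Pass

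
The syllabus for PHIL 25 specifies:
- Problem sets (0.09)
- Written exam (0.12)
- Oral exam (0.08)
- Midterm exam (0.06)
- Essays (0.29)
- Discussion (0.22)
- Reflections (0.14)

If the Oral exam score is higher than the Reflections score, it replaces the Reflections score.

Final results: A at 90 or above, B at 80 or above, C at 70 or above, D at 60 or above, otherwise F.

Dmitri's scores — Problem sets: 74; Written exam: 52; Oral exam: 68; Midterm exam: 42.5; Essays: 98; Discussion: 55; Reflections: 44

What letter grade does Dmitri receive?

Oral exam (68) > Reflections (44), so Reflections counts as 68.
Weighted total:
  Problem sets 74 × 0.09 = 6.66
  Written exam 52 × 0.12 = 6.24
  Oral exam 68 × 0.08 = 5.44
  Midterm exam 42.5 × 0.06 = 2.55
  Essays 98 × 0.29 = 28.42
  Discussion 55 × 0.22 = 12.1
  Reflections 68 × 0.14 = 9.52
Sum = 70.93
70.93 is ≥ 70 and < 80 → C

C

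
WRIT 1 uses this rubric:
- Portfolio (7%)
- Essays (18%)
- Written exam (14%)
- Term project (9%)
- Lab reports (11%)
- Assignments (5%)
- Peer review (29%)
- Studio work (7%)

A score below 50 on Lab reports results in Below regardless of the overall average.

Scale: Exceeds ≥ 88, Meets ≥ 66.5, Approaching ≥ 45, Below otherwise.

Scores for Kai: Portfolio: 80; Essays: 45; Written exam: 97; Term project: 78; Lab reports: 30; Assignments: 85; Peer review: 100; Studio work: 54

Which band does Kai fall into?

Below

Lab reports score 30 < 50: minimum not met.
Weighted total:
  Portfolio 80 × 0.07 = 5.6
  Essays 45 × 0.18 = 8.1
  Written exam 97 × 0.14 = 13.58
  Term project 78 × 0.09 = 7.02
  Lab reports 30 × 0.11 = 3.3
  Assignments 85 × 0.05 = 4.25
  Peer review 100 × 0.29 = 29
  Studio work 54 × 0.07 = 3.78
Sum = 74.63
Because the Lab reports minimum was not met, the result is Below.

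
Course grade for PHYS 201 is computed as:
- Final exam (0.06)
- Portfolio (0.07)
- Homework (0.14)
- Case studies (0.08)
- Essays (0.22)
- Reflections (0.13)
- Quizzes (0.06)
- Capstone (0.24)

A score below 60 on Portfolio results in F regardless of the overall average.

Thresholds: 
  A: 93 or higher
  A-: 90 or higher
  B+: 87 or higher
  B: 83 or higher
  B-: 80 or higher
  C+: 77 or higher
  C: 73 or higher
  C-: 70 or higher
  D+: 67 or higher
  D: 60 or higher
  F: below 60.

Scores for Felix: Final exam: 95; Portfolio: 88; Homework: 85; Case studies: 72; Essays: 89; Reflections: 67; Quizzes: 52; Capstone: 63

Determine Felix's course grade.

C

Portfolio score 88 ≥ 60: minimum met.
Weighted total:
  Final exam 95 × 0.06 = 5.7
  Portfolio 88 × 0.07 = 6.16
  Homework 85 × 0.14 = 11.9
  Case studies 72 × 0.08 = 5.76
  Essays 89 × 0.22 = 19.58
  Reflections 67 × 0.13 = 8.71
  Quizzes 52 × 0.06 = 3.12
  Capstone 63 × 0.24 = 15.12
Sum = 76.05
76.05 is ≥ 73 and < 77 → C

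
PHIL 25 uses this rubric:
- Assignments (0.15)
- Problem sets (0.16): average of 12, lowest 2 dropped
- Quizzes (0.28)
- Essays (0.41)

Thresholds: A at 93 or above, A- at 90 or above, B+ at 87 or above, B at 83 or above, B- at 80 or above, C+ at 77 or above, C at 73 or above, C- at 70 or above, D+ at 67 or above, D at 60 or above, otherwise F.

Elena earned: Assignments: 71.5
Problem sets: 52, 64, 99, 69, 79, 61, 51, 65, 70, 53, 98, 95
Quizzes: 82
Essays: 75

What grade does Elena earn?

Problem sets: drop 51, 52 → average of remaining 10 = 753/10 = 75.3
Weighted total:
  Assignments 71.5 × 0.15 = 10.725
  Problem sets 75.3 × 0.16 = 12.048
  Quizzes 82 × 0.28 = 22.96
  Essays 75 × 0.41 = 30.75
Sum = 76.483
76.483 is ≥ 73 and < 77 → C

C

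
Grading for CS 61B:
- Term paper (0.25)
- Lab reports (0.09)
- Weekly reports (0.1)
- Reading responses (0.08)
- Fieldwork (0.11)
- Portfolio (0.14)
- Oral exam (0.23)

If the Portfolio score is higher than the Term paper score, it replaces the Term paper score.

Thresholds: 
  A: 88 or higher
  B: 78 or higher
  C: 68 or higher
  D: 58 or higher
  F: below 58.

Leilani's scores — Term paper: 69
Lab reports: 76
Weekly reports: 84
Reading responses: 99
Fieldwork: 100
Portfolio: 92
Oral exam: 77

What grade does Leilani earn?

B

Portfolio (92) > Term paper (69), so Term paper counts as 92.
Weighted total:
  Term paper 92 × 0.25 = 23
  Lab reports 76 × 0.09 = 6.84
  Weekly reports 84 × 0.1 = 8.4
  Reading responses 99 × 0.08 = 7.92
  Fieldwork 100 × 0.11 = 11
  Portfolio 92 × 0.14 = 12.88
  Oral exam 77 × 0.23 = 17.71
Sum = 87.75
87.75 is ≥ 78 and < 88 → B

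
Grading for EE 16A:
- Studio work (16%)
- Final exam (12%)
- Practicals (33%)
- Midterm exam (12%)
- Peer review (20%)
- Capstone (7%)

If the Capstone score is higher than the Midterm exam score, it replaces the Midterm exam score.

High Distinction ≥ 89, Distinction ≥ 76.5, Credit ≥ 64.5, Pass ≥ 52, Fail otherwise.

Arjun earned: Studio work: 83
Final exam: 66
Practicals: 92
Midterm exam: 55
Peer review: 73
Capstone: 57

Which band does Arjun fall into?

Capstone (57) > Midterm exam (55), so Midterm exam counts as 57.
Weighted total:
  Studio work 83 × 0.16 = 13.28
  Final exam 66 × 0.12 = 7.92
  Practicals 92 × 0.33 = 30.36
  Midterm exam 57 × 0.12 = 6.84
  Peer review 73 × 0.2 = 14.6
  Capstone 57 × 0.07 = 3.99
Sum = 76.99
76.99 is ≥ 76.5 and < 89 → Distinction

Distinction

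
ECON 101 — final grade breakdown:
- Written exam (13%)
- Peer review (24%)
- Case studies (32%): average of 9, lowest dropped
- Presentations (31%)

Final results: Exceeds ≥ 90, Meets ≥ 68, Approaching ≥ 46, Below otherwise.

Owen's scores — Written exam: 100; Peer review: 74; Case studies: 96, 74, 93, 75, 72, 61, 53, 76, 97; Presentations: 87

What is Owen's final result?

Meets

Case studies: drop 53 → average of remaining 8 = 644/8 = 80.5
Weighted total:
  Written exam 100 × 0.13 = 13
  Peer review 74 × 0.24 = 17.76
  Case studies 80.5 × 0.32 = 25.76
  Presentations 87 × 0.31 = 26.97
Sum = 83.49
83.49 is ≥ 68 and < 90 → Meets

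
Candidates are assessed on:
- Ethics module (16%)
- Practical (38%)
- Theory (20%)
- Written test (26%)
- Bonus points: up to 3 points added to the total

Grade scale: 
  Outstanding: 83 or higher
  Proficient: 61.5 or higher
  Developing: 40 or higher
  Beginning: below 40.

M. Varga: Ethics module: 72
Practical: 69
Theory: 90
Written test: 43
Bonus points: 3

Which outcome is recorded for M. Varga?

Proficient

Weighted total:
  Ethics module 72 × 0.16 = 11.52
  Practical 69 × 0.38 = 26.22
  Theory 90 × 0.2 = 18
  Written test 43 × 0.26 = 11.18
Sum = 66.92
Bonus points: 66.92 + 3 = 69.92
69.92 is ≥ 61.5 and < 83 → Proficient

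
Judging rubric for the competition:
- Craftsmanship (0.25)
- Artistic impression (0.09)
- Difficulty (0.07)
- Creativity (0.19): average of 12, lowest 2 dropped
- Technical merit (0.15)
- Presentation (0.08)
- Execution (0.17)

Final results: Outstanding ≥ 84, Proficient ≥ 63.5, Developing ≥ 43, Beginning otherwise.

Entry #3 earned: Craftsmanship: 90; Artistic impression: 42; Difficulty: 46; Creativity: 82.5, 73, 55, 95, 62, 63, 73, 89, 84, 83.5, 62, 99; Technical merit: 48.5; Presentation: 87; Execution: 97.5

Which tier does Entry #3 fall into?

Creativity: drop 55, 62 → average of remaining 10 = 804/10 = 80.4
Weighted total:
  Craftsmanship 90 × 0.25 = 22.5
  Artistic impression 42 × 0.09 = 3.78
  Difficulty 46 × 0.07 = 3.22
  Creativity 80.4 × 0.19 = 15.276
  Technical merit 48.5 × 0.15 = 7.275
  Presentation 87 × 0.08 = 6.96
  Execution 97.5 × 0.17 = 16.575
Sum = 75.586
75.586 is ≥ 63.5 and < 84 → Proficient

Proficient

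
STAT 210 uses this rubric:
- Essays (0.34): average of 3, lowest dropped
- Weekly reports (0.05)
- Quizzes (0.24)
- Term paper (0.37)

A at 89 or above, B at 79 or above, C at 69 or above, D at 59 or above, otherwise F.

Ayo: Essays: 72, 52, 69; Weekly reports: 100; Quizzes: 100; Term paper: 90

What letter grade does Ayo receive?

B

Essays: drop 52 → average of remaining 2 = 141/2 = 70.5
Weighted total:
  Essays 70.5 × 0.34 = 23.97
  Weekly reports 100 × 0.05 = 5
  Quizzes 100 × 0.24 = 24
  Term paper 90 × 0.37 = 33.3
Sum = 86.27
86.27 is ≥ 79 and < 89 → B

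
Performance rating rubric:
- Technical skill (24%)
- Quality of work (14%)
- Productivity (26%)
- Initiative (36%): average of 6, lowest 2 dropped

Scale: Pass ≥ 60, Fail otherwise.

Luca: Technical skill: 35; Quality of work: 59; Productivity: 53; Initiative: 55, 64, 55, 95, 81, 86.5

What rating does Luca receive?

Fail

Initiative: drop 55, 55 → average of remaining 4 = 326.5/4 = 81.625
Weighted total:
  Technical skill 35 × 0.24 = 8.4
  Quality of work 59 × 0.14 = 8.26
  Productivity 53 × 0.26 = 13.78
  Initiative 81.625 × 0.36 = 29.385
Sum = 59.825
59.825 < 60 → Fail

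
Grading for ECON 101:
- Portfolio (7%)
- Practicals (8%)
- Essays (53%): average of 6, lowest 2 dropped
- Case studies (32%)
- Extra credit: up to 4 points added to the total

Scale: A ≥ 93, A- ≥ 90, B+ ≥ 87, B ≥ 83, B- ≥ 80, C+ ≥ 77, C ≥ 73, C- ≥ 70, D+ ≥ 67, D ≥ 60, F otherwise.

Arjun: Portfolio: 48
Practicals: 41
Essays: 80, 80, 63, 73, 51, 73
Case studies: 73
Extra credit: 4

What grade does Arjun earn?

C

Essays: drop 51, 63 → average of remaining 4 = 306/4 = 76.5
Weighted total:
  Portfolio 48 × 0.07 = 3.36
  Practicals 41 × 0.08 = 3.28
  Essays 76.5 × 0.53 = 40.545
  Case studies 73 × 0.32 = 23.36
Sum = 70.545
Extra credit: 70.545 + 4 = 74.545
74.545 is ≥ 73 and < 77 → C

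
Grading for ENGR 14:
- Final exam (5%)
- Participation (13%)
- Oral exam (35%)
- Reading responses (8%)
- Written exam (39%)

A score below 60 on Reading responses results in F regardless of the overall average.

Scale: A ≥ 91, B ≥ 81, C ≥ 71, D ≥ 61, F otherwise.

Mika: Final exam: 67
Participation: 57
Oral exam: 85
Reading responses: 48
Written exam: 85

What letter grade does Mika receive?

F

Reading responses score 48 < 60: minimum not met.
Weighted total:
  Final exam 67 × 0.05 = 3.35
  Participation 57 × 0.13 = 7.41
  Oral exam 85 × 0.35 = 29.75
  Reading responses 48 × 0.08 = 3.84
  Written exam 85 × 0.39 = 33.15
Sum = 77.5
Because the Reading responses minimum was not met, the result is F.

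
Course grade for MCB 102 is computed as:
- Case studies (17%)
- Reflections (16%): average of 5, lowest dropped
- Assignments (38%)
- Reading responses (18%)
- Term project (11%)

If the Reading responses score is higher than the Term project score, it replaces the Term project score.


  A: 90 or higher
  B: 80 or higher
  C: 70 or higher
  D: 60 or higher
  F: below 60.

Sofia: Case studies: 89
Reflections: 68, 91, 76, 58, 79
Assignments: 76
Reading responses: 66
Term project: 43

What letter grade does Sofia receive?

C

Reflections: drop 58 → average of remaining 4 = 314/4 = 78.5
Reading responses (66) > Term project (43), so Term project counts as 66.
Weighted total:
  Case studies 89 × 0.17 = 15.13
  Reflections 78.5 × 0.16 = 12.56
  Assignments 76 × 0.38 = 28.88
  Reading responses 66 × 0.18 = 11.88
  Term project 66 × 0.11 = 7.26
Sum = 75.71
75.71 is ≥ 70 and < 80 → C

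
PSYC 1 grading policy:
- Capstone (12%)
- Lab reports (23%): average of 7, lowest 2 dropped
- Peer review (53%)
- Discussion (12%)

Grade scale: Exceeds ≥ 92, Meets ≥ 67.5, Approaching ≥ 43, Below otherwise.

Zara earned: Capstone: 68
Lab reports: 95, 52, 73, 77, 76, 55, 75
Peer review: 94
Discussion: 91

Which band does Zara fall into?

Lab reports: drop 52, 55 → average of remaining 5 = 396/5 = 79.2
Weighted total:
  Capstone 68 × 0.12 = 8.16
  Lab reports 79.2 × 0.23 = 18.216
  Peer review 94 × 0.53 = 49.82
  Discussion 91 × 0.12 = 10.92
Sum = 87.116
87.116 is ≥ 67.5 and < 92 → Meets

Meets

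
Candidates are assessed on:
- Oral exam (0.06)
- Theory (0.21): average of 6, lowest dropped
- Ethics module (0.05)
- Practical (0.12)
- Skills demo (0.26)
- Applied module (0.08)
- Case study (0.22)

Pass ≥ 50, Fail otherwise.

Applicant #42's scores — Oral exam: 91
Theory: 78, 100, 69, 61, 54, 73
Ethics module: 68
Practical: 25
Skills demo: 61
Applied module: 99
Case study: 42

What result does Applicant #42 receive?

Theory: drop 54 → average of remaining 5 = 381/5 = 76.2
Weighted total:
  Oral exam 91 × 0.06 = 5.46
  Theory 76.2 × 0.21 = 16.002
  Ethics module 68 × 0.05 = 3.4
  Practical 25 × 0.12 = 3
  Skills demo 61 × 0.26 = 15.86
  Applied module 99 × 0.08 = 7.92
  Case study 42 × 0.22 = 9.24
Sum = 60.882
60.882 ≥ 50 → Pass

Pass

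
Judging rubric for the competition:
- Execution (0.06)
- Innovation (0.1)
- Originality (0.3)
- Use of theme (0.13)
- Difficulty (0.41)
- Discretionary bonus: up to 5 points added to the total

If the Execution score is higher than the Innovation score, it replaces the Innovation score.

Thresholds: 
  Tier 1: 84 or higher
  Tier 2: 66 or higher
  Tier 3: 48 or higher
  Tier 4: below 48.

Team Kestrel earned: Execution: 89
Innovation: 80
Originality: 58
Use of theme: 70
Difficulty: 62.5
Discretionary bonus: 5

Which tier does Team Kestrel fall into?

Execution (89) > Innovation (80), so Innovation counts as 89.
Weighted total:
  Execution 89 × 0.06 = 5.34
  Innovation 89 × 0.1 = 8.9
  Originality 58 × 0.3 = 17.4
  Use of theme 70 × 0.13 = 9.1
  Difficulty 62.5 × 0.41 = 25.625
Sum = 66.365
Discretionary bonus: 66.365 + 5 = 71.365
71.365 is ≥ 66 and < 84 → Tier 2

Tier 2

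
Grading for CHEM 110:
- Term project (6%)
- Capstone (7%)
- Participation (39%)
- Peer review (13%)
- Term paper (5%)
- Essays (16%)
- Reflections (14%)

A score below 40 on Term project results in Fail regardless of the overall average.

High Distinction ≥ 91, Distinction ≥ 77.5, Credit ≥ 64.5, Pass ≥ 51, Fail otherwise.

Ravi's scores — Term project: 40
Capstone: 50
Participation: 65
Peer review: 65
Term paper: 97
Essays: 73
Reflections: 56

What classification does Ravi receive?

Term project score 40 ≥ 40: minimum met.
Weighted total:
  Term project 40 × 0.06 = 2.4
  Capstone 50 × 0.07 = 3.5
  Participation 65 × 0.39 = 25.35
  Peer review 65 × 0.13 = 8.45
  Term paper 97 × 0.05 = 4.85
  Essays 73 × 0.16 = 11.68
  Reflections 56 × 0.14 = 7.84
Sum = 64.07
64.07 is ≥ 51 and < 64.5 → Pass

Pass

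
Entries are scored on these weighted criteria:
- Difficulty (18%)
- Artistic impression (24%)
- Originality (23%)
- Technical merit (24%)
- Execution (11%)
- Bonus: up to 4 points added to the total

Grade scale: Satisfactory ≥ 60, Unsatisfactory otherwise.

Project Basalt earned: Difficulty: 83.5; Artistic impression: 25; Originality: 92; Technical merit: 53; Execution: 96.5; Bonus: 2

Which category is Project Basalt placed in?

Weighted total:
  Difficulty 83.5 × 0.18 = 15.03
  Artistic impression 25 × 0.24 = 6
  Originality 92 × 0.23 = 21.16
  Technical merit 53 × 0.24 = 12.72
  Execution 96.5 × 0.11 = 10.615
Sum = 65.525
Bonus: 65.525 + 2 = 67.525
67.525 ≥ 60 → Satisfactory

Satisfactory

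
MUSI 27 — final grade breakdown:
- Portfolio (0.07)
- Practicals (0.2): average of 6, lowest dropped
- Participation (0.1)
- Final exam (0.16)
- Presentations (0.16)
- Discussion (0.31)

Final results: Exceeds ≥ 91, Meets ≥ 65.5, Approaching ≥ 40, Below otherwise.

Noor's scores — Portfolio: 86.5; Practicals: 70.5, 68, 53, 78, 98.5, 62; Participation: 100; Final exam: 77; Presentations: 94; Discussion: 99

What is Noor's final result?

Practicals: drop 53 → average of remaining 5 = 377/5 = 75.4
Weighted total:
  Portfolio 86.5 × 0.07 = 6.055
  Practicals 75.4 × 0.2 = 15.08
  Participation 100 × 0.1 = 10
  Final exam 77 × 0.16 = 12.32
  Presentations 94 × 0.16 = 15.04
  Discussion 99 × 0.31 = 30.69
Sum = 89.185
89.185 is ≥ 65.5 and < 91 → Meets

Meets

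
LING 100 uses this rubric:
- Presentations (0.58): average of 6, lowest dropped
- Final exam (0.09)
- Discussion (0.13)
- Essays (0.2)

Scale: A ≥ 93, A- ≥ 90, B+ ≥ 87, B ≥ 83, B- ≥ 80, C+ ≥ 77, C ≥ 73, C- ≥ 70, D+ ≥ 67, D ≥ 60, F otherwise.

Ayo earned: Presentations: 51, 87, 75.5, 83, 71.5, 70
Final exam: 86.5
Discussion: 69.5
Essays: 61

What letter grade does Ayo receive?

Presentations: drop 51 → average of remaining 5 = 387/5 = 77.4
Weighted total:
  Presentations 77.4 × 0.58 = 44.892
  Final exam 86.5 × 0.09 = 7.785
  Discussion 69.5 × 0.13 = 9.035
  Essays 61 × 0.2 = 12.2
Sum = 73.912
73.912 is ≥ 73 and < 77 → C

C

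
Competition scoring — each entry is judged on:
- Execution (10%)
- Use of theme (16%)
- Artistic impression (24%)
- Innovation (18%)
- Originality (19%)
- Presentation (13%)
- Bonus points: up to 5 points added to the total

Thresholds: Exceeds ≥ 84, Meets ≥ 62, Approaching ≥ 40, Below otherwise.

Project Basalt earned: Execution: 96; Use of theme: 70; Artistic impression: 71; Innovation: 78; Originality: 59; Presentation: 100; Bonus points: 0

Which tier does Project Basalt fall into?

Weighted total:
  Execution 96 × 0.1 = 9.6
  Use of theme 70 × 0.16 = 11.2
  Artistic impression 71 × 0.24 = 17.04
  Innovation 78 × 0.18 = 14.04
  Originality 59 × 0.19 = 11.21
  Presentation 100 × 0.13 = 13
Sum = 76.09
Bonus points: 76.09 + 0 = 76.09
76.09 is ≥ 62 and < 84 → Meets

Meets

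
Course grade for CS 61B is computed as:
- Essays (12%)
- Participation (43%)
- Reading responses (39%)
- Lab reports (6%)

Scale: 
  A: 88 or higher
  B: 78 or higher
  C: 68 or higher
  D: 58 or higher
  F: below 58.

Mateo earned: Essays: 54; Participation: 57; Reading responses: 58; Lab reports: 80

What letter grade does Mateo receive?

D

Weighted total:
  Essays 54 × 0.12 = 6.48
  Participation 57 × 0.43 = 24.51
  Reading responses 58 × 0.39 = 22.62
  Lab reports 80 × 0.06 = 4.8
Sum = 58.41
58.41 is ≥ 58 and < 68 → D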